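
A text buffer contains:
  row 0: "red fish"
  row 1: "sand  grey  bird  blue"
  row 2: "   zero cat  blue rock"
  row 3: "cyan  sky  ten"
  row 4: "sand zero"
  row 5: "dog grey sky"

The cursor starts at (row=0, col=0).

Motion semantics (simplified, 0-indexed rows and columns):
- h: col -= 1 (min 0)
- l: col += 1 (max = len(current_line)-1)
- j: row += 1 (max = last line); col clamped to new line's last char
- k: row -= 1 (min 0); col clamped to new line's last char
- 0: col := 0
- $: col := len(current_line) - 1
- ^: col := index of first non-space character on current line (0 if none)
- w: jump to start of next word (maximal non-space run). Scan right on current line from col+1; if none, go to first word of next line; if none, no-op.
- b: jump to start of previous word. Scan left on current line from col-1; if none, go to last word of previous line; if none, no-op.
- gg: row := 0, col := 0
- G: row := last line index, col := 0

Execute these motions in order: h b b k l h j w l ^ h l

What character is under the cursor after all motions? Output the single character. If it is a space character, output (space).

After 1 (h): row=0 col=0 char='r'
After 2 (b): row=0 col=0 char='r'
After 3 (b): row=0 col=0 char='r'
After 4 (k): row=0 col=0 char='r'
After 5 (l): row=0 col=1 char='e'
After 6 (h): row=0 col=0 char='r'
After 7 (j): row=1 col=0 char='s'
After 8 (w): row=1 col=6 char='g'
After 9 (l): row=1 col=7 char='r'
After 10 (^): row=1 col=0 char='s'
After 11 (h): row=1 col=0 char='s'
After 12 (l): row=1 col=1 char='a'

Answer: a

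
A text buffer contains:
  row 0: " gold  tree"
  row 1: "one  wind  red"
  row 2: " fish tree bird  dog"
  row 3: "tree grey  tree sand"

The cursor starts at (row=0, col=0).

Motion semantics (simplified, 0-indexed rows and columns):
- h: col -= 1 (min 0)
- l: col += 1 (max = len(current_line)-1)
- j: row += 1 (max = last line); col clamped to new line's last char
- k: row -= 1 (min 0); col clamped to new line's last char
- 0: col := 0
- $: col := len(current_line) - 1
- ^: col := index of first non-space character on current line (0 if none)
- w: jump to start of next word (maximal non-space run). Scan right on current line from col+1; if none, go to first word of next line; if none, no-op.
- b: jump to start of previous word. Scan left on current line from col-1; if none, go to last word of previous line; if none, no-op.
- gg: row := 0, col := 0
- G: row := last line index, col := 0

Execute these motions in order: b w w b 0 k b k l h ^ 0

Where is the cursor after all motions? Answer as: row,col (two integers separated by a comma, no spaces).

Answer: 0,0

Derivation:
After 1 (b): row=0 col=0 char='_'
After 2 (w): row=0 col=1 char='g'
After 3 (w): row=0 col=7 char='t'
After 4 (b): row=0 col=1 char='g'
After 5 (0): row=0 col=0 char='_'
After 6 (k): row=0 col=0 char='_'
After 7 (b): row=0 col=0 char='_'
After 8 (k): row=0 col=0 char='_'
After 9 (l): row=0 col=1 char='g'
After 10 (h): row=0 col=0 char='_'
After 11 (^): row=0 col=1 char='g'
After 12 (0): row=0 col=0 char='_'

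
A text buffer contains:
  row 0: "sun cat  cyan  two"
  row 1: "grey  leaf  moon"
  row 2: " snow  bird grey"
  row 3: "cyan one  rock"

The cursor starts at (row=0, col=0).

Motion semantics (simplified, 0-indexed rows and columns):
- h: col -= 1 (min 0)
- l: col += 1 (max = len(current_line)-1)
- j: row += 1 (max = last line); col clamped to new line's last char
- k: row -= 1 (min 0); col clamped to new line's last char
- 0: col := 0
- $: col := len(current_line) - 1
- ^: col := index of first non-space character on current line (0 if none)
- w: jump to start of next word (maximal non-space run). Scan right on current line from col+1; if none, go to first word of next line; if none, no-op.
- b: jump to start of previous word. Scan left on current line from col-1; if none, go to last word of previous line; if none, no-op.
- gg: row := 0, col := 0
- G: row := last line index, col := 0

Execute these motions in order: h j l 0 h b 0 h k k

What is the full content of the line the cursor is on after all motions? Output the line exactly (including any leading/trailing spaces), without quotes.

After 1 (h): row=0 col=0 char='s'
After 2 (j): row=1 col=0 char='g'
After 3 (l): row=1 col=1 char='r'
After 4 (0): row=1 col=0 char='g'
After 5 (h): row=1 col=0 char='g'
After 6 (b): row=0 col=15 char='t'
After 7 (0): row=0 col=0 char='s'
After 8 (h): row=0 col=0 char='s'
After 9 (k): row=0 col=0 char='s'
After 10 (k): row=0 col=0 char='s'

Answer: sun cat  cyan  two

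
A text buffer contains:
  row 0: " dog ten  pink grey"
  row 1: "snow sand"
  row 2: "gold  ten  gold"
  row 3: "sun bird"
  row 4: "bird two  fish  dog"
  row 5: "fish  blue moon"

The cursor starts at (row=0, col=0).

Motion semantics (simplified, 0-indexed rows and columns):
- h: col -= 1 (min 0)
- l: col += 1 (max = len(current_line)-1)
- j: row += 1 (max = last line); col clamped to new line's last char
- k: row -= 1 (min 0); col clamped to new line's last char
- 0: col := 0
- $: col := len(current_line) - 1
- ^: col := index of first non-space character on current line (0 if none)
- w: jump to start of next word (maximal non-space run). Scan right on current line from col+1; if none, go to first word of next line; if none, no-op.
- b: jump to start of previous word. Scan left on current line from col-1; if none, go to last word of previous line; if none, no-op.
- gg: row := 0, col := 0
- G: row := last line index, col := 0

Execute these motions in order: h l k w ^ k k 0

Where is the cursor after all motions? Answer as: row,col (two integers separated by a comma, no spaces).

After 1 (h): row=0 col=0 char='_'
After 2 (l): row=0 col=1 char='d'
After 3 (k): row=0 col=1 char='d'
After 4 (w): row=0 col=5 char='t'
After 5 (^): row=0 col=1 char='d'
After 6 (k): row=0 col=1 char='d'
After 7 (k): row=0 col=1 char='d'
After 8 (0): row=0 col=0 char='_'

Answer: 0,0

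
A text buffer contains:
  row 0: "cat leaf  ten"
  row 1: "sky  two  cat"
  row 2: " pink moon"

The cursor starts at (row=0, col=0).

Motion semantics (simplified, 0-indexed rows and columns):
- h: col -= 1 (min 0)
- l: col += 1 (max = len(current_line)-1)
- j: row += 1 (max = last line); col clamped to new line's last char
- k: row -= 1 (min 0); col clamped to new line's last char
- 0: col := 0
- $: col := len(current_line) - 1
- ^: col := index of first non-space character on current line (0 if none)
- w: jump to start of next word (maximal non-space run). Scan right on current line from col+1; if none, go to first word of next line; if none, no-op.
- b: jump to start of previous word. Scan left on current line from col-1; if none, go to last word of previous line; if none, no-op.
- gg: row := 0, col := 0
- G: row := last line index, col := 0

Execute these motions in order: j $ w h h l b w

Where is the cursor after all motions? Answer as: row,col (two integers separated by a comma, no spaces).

Answer: 2,1

Derivation:
After 1 (j): row=1 col=0 char='s'
After 2 ($): row=1 col=12 char='t'
After 3 (w): row=2 col=1 char='p'
After 4 (h): row=2 col=0 char='_'
After 5 (h): row=2 col=0 char='_'
After 6 (l): row=2 col=1 char='p'
After 7 (b): row=1 col=10 char='c'
After 8 (w): row=2 col=1 char='p'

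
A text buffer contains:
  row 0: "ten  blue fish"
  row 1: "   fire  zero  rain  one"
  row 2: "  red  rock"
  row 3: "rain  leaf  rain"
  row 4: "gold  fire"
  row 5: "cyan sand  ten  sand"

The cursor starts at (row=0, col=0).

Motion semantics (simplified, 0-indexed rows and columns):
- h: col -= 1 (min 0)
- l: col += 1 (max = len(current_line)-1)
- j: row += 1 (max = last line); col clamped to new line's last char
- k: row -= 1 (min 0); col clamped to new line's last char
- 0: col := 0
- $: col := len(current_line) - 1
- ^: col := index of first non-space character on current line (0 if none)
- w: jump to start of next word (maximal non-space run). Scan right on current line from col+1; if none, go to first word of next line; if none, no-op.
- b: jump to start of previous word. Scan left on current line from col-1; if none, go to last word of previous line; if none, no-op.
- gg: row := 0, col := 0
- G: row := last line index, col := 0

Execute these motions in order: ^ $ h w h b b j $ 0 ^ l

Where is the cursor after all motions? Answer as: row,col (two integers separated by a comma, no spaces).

Answer: 1,4

Derivation:
After 1 (^): row=0 col=0 char='t'
After 2 ($): row=0 col=13 char='h'
After 3 (h): row=0 col=12 char='s'
After 4 (w): row=1 col=3 char='f'
After 5 (h): row=1 col=2 char='_'
After 6 (b): row=0 col=10 char='f'
After 7 (b): row=0 col=5 char='b'
After 8 (j): row=1 col=5 char='r'
After 9 ($): row=1 col=23 char='e'
After 10 (0): row=1 col=0 char='_'
After 11 (^): row=1 col=3 char='f'
After 12 (l): row=1 col=4 char='i'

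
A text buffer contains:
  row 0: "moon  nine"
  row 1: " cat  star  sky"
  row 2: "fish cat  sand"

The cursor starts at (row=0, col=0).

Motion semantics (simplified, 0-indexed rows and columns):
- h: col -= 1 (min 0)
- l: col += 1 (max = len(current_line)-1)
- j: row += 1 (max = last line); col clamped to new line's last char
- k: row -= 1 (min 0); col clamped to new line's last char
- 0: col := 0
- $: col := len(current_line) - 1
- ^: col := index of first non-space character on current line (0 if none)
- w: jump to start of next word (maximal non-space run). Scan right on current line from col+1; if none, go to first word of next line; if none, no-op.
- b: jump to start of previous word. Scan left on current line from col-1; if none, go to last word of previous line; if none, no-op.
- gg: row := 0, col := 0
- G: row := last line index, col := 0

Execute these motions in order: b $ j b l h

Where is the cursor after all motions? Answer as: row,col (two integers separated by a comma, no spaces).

After 1 (b): row=0 col=0 char='m'
After 2 ($): row=0 col=9 char='e'
After 3 (j): row=1 col=9 char='r'
After 4 (b): row=1 col=6 char='s'
After 5 (l): row=1 col=7 char='t'
After 6 (h): row=1 col=6 char='s'

Answer: 1,6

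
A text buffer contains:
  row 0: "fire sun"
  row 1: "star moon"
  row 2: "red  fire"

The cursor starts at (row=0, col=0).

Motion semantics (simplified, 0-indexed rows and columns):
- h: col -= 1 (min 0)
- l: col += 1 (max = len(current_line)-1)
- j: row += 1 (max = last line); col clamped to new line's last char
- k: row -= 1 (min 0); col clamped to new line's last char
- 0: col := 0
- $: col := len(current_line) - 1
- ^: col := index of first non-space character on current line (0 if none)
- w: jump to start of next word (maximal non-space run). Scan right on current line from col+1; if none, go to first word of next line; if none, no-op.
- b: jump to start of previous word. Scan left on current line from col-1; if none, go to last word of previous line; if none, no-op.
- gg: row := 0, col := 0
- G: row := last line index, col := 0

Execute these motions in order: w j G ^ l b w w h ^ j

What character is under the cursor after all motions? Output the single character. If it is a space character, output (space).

Answer: r

Derivation:
After 1 (w): row=0 col=5 char='s'
After 2 (j): row=1 col=5 char='m'
After 3 (G): row=2 col=0 char='r'
After 4 (^): row=2 col=0 char='r'
After 5 (l): row=2 col=1 char='e'
After 6 (b): row=2 col=0 char='r'
After 7 (w): row=2 col=5 char='f'
After 8 (w): row=2 col=5 char='f'
After 9 (h): row=2 col=4 char='_'
After 10 (^): row=2 col=0 char='r'
After 11 (j): row=2 col=0 char='r'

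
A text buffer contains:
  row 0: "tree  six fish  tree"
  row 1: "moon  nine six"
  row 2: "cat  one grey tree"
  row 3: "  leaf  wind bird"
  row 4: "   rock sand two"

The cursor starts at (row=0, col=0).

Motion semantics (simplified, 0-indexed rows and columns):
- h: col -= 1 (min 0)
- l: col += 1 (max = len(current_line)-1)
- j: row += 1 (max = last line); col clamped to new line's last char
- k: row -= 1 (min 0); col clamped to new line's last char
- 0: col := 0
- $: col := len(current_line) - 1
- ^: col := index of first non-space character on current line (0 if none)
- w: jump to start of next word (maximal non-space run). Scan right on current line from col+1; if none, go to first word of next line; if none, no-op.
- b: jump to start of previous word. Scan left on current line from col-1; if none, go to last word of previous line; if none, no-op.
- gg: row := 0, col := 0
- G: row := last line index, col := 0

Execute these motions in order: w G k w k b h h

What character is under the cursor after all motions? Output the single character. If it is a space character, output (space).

After 1 (w): row=0 col=6 char='s'
After 2 (G): row=4 col=0 char='_'
After 3 (k): row=3 col=0 char='_'
After 4 (w): row=3 col=2 char='l'
After 5 (k): row=2 col=2 char='t'
After 6 (b): row=2 col=0 char='c'
After 7 (h): row=2 col=0 char='c'
After 8 (h): row=2 col=0 char='c'

Answer: c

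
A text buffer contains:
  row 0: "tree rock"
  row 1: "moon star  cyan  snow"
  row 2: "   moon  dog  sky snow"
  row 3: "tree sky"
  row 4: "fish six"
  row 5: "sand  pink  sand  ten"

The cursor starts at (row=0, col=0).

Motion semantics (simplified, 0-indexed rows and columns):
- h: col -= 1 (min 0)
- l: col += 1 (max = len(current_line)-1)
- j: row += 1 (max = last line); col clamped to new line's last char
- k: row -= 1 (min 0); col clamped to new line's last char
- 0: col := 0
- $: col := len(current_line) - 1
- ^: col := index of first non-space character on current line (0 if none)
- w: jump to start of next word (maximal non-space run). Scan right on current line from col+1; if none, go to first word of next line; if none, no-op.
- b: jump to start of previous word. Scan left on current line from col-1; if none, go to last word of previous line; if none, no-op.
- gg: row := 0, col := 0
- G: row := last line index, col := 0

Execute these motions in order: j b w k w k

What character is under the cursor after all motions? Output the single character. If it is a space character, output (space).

Answer: r

Derivation:
After 1 (j): row=1 col=0 char='m'
After 2 (b): row=0 col=5 char='r'
After 3 (w): row=1 col=0 char='m'
After 4 (k): row=0 col=0 char='t'
After 5 (w): row=0 col=5 char='r'
After 6 (k): row=0 col=5 char='r'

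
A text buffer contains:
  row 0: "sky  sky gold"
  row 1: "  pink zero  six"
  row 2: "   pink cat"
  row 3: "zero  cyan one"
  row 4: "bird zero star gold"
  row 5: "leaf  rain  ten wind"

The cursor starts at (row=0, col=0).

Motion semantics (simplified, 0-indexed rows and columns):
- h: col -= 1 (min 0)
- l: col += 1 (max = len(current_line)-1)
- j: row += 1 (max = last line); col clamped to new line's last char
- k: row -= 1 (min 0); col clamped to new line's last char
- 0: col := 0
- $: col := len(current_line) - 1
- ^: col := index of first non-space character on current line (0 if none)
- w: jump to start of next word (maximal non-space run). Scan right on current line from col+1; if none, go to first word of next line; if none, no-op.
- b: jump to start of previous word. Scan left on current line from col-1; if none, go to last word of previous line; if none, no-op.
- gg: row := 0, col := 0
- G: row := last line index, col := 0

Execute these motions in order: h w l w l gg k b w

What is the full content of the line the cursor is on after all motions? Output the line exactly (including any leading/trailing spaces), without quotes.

After 1 (h): row=0 col=0 char='s'
After 2 (w): row=0 col=5 char='s'
After 3 (l): row=0 col=6 char='k'
After 4 (w): row=0 col=9 char='g'
After 5 (l): row=0 col=10 char='o'
After 6 (gg): row=0 col=0 char='s'
After 7 (k): row=0 col=0 char='s'
After 8 (b): row=0 col=0 char='s'
After 9 (w): row=0 col=5 char='s'

Answer: sky  sky gold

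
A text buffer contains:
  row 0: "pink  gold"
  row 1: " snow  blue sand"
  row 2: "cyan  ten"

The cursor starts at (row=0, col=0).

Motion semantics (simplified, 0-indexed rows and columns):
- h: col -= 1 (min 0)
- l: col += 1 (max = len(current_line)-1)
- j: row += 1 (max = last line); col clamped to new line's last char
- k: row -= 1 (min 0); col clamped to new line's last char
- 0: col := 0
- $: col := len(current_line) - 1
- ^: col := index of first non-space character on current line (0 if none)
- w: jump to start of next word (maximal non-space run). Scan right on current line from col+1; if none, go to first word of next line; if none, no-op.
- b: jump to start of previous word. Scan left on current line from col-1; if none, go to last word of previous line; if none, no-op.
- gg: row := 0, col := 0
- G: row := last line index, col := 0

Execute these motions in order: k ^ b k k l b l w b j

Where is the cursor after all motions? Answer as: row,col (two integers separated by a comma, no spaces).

After 1 (k): row=0 col=0 char='p'
After 2 (^): row=0 col=0 char='p'
After 3 (b): row=0 col=0 char='p'
After 4 (k): row=0 col=0 char='p'
After 5 (k): row=0 col=0 char='p'
After 6 (l): row=0 col=1 char='i'
After 7 (b): row=0 col=0 char='p'
After 8 (l): row=0 col=1 char='i'
After 9 (w): row=0 col=6 char='g'
After 10 (b): row=0 col=0 char='p'
After 11 (j): row=1 col=0 char='_'

Answer: 1,0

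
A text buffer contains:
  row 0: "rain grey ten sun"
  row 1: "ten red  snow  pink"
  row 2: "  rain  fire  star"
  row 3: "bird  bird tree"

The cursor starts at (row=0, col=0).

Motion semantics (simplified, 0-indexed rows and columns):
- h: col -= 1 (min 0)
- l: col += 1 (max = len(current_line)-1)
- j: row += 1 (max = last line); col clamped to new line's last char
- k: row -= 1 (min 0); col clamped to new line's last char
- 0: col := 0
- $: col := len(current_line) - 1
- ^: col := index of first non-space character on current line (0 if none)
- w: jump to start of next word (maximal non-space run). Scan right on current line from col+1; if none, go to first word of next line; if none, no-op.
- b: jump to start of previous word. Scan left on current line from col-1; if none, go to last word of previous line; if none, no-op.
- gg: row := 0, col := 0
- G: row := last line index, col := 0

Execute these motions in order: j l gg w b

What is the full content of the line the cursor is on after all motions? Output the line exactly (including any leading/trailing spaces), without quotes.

Answer: rain grey ten sun

Derivation:
After 1 (j): row=1 col=0 char='t'
After 2 (l): row=1 col=1 char='e'
After 3 (gg): row=0 col=0 char='r'
After 4 (w): row=0 col=5 char='g'
After 5 (b): row=0 col=0 char='r'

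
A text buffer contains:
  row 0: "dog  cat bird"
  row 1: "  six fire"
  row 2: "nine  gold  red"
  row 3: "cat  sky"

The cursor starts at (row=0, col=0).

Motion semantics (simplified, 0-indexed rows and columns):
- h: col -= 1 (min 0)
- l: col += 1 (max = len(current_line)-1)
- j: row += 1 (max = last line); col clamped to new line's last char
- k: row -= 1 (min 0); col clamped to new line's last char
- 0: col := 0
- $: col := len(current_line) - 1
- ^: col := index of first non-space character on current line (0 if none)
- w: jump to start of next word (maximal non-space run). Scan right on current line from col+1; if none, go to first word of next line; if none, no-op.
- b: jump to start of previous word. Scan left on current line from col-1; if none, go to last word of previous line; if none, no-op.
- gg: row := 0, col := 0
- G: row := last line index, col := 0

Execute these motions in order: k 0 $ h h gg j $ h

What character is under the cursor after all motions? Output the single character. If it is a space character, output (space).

Answer: r

Derivation:
After 1 (k): row=0 col=0 char='d'
After 2 (0): row=0 col=0 char='d'
After 3 ($): row=0 col=12 char='d'
After 4 (h): row=0 col=11 char='r'
After 5 (h): row=0 col=10 char='i'
After 6 (gg): row=0 col=0 char='d'
After 7 (j): row=1 col=0 char='_'
After 8 ($): row=1 col=9 char='e'
After 9 (h): row=1 col=8 char='r'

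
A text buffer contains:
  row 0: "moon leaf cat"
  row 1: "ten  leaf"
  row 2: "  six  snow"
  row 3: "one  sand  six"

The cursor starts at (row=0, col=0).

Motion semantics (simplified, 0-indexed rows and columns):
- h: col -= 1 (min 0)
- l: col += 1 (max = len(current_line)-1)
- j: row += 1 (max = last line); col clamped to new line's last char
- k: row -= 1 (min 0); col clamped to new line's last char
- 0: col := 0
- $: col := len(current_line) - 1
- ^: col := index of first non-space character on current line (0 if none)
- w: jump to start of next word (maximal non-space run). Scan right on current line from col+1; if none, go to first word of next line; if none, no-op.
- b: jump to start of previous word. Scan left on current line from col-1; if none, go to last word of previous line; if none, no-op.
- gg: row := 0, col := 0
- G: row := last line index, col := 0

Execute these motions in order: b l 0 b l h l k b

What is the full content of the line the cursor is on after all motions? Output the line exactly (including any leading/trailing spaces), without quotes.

Answer: moon leaf cat

Derivation:
After 1 (b): row=0 col=0 char='m'
After 2 (l): row=0 col=1 char='o'
After 3 (0): row=0 col=0 char='m'
After 4 (b): row=0 col=0 char='m'
After 5 (l): row=0 col=1 char='o'
After 6 (h): row=0 col=0 char='m'
After 7 (l): row=0 col=1 char='o'
After 8 (k): row=0 col=1 char='o'
After 9 (b): row=0 col=0 char='m'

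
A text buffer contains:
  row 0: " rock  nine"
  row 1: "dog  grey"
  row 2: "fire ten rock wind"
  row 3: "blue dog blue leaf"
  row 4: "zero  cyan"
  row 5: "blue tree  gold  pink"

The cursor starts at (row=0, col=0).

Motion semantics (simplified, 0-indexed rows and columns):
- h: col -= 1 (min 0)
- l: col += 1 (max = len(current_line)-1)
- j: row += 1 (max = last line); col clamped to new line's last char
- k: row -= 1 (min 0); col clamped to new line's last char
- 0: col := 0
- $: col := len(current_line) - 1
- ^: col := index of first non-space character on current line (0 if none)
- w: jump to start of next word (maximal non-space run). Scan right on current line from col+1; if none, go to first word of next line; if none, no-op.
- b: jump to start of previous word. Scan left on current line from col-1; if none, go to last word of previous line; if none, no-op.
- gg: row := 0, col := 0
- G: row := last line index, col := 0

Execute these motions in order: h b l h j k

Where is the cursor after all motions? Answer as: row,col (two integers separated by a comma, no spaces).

After 1 (h): row=0 col=0 char='_'
After 2 (b): row=0 col=0 char='_'
After 3 (l): row=0 col=1 char='r'
After 4 (h): row=0 col=0 char='_'
After 5 (j): row=1 col=0 char='d'
After 6 (k): row=0 col=0 char='_'

Answer: 0,0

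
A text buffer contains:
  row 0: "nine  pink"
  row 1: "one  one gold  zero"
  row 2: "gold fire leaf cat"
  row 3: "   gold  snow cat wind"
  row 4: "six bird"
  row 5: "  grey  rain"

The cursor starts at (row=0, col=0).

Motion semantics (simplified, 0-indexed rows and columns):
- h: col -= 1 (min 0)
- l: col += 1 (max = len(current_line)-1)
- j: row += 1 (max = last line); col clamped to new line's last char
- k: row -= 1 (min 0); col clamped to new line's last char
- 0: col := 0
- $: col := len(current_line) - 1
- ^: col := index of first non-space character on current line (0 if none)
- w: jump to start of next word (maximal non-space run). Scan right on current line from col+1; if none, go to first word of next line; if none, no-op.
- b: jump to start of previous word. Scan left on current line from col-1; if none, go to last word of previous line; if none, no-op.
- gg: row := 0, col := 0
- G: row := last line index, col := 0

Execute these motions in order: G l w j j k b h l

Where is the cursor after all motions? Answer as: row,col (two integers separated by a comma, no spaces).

Answer: 4,1

Derivation:
After 1 (G): row=5 col=0 char='_'
After 2 (l): row=5 col=1 char='_'
After 3 (w): row=5 col=2 char='g'
After 4 (j): row=5 col=2 char='g'
After 5 (j): row=5 col=2 char='g'
After 6 (k): row=4 col=2 char='x'
After 7 (b): row=4 col=0 char='s'
After 8 (h): row=4 col=0 char='s'
After 9 (l): row=4 col=1 char='i'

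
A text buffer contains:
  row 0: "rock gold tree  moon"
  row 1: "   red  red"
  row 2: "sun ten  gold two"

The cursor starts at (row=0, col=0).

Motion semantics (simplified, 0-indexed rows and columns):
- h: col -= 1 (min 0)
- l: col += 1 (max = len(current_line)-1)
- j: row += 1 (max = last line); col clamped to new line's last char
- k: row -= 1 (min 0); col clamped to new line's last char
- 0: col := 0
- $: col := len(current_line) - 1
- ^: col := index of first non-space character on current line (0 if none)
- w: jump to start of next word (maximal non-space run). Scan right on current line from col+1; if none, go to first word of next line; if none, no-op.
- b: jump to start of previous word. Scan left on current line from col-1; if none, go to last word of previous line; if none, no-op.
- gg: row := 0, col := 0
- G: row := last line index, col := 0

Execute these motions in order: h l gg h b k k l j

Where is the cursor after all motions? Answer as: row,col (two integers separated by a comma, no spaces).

Answer: 1,1

Derivation:
After 1 (h): row=0 col=0 char='r'
After 2 (l): row=0 col=1 char='o'
After 3 (gg): row=0 col=0 char='r'
After 4 (h): row=0 col=0 char='r'
After 5 (b): row=0 col=0 char='r'
After 6 (k): row=0 col=0 char='r'
After 7 (k): row=0 col=0 char='r'
After 8 (l): row=0 col=1 char='o'
After 9 (j): row=1 col=1 char='_'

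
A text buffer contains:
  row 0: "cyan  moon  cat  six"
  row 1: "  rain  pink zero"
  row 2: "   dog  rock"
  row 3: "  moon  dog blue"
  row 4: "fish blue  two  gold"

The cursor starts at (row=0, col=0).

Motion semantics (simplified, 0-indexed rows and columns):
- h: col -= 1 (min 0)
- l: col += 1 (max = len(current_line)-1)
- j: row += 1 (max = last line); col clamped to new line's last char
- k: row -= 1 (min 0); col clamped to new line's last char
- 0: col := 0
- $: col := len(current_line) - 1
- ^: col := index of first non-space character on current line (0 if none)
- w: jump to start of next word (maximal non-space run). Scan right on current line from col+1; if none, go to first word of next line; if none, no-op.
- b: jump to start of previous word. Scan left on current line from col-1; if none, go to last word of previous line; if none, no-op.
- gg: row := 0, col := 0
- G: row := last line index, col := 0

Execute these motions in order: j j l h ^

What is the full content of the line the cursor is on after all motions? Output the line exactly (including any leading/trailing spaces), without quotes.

Answer:    dog  rock

Derivation:
After 1 (j): row=1 col=0 char='_'
After 2 (j): row=2 col=0 char='_'
After 3 (l): row=2 col=1 char='_'
After 4 (h): row=2 col=0 char='_'
After 5 (^): row=2 col=3 char='d'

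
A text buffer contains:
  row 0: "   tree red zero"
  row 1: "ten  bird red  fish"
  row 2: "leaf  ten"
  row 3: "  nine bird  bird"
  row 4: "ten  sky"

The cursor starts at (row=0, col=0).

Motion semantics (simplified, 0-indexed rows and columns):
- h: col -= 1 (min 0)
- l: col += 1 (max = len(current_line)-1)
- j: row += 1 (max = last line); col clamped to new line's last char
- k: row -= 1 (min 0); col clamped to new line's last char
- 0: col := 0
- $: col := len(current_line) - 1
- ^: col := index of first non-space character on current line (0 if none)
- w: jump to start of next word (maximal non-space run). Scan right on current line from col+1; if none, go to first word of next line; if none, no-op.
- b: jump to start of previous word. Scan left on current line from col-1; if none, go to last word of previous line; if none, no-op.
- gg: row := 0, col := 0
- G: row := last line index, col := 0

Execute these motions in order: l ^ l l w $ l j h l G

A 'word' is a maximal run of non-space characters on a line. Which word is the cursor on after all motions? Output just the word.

After 1 (l): row=0 col=1 char='_'
After 2 (^): row=0 col=3 char='t'
After 3 (l): row=0 col=4 char='r'
After 4 (l): row=0 col=5 char='e'
After 5 (w): row=0 col=8 char='r'
After 6 ($): row=0 col=15 char='o'
After 7 (l): row=0 col=15 char='o'
After 8 (j): row=1 col=15 char='f'
After 9 (h): row=1 col=14 char='_'
After 10 (l): row=1 col=15 char='f'
After 11 (G): row=4 col=0 char='t'

Answer: ten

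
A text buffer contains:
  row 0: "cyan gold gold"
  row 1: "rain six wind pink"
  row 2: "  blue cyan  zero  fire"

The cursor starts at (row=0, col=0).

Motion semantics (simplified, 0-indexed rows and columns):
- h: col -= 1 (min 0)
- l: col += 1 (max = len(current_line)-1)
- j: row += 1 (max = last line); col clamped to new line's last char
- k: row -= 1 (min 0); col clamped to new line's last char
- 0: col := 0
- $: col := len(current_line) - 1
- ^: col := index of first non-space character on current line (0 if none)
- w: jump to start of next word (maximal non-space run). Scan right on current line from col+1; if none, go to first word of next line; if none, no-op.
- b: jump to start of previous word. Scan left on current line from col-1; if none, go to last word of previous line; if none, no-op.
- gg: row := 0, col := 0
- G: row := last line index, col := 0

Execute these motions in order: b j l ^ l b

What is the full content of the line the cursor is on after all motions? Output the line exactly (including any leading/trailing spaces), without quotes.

After 1 (b): row=0 col=0 char='c'
After 2 (j): row=1 col=0 char='r'
After 3 (l): row=1 col=1 char='a'
After 4 (^): row=1 col=0 char='r'
After 5 (l): row=1 col=1 char='a'
After 6 (b): row=1 col=0 char='r'

Answer: rain six wind pink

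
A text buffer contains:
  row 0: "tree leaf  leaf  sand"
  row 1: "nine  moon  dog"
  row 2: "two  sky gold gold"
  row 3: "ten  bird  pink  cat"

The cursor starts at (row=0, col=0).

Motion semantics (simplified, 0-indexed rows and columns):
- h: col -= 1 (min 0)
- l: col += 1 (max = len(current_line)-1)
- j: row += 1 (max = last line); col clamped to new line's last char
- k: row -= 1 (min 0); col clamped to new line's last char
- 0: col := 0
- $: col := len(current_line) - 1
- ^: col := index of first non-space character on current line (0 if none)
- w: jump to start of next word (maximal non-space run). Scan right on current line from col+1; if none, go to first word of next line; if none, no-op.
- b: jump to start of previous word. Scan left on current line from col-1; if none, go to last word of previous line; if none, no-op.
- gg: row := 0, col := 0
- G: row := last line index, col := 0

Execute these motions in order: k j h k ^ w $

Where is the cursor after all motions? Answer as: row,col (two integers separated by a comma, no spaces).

Answer: 0,20

Derivation:
After 1 (k): row=0 col=0 char='t'
After 2 (j): row=1 col=0 char='n'
After 3 (h): row=1 col=0 char='n'
After 4 (k): row=0 col=0 char='t'
After 5 (^): row=0 col=0 char='t'
After 6 (w): row=0 col=5 char='l'
After 7 ($): row=0 col=20 char='d'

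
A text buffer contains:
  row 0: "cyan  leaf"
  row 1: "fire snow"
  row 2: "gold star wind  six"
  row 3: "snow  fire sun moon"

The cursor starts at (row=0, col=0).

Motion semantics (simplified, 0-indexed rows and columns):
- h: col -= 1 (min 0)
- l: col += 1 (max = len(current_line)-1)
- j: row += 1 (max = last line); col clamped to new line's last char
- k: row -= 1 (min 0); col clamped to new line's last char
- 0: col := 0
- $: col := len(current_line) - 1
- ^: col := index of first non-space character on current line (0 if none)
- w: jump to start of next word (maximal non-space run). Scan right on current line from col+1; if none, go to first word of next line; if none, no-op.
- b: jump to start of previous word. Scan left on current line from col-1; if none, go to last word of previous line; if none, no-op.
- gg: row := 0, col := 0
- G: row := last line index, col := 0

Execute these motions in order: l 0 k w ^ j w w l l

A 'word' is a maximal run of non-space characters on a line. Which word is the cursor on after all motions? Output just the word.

After 1 (l): row=0 col=1 char='y'
After 2 (0): row=0 col=0 char='c'
After 3 (k): row=0 col=0 char='c'
After 4 (w): row=0 col=6 char='l'
After 5 (^): row=0 col=0 char='c'
After 6 (j): row=1 col=0 char='f'
After 7 (w): row=1 col=5 char='s'
After 8 (w): row=2 col=0 char='g'
After 9 (l): row=2 col=1 char='o'
After 10 (l): row=2 col=2 char='l'

Answer: gold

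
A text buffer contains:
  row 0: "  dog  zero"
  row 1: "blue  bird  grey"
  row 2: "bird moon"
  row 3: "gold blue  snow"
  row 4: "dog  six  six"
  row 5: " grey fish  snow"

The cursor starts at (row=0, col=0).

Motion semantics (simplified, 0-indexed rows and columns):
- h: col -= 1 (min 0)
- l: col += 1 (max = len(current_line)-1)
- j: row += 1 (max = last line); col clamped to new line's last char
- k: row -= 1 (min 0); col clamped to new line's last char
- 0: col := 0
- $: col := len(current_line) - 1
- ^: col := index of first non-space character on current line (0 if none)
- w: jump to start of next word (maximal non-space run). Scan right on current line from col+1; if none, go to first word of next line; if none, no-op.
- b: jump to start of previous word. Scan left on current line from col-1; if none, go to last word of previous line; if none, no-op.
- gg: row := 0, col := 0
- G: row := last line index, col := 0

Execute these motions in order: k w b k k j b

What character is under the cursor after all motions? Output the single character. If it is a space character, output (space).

Answer: b

Derivation:
After 1 (k): row=0 col=0 char='_'
After 2 (w): row=0 col=2 char='d'
After 3 (b): row=0 col=2 char='d'
After 4 (k): row=0 col=2 char='d'
After 5 (k): row=0 col=2 char='d'
After 6 (j): row=1 col=2 char='u'
After 7 (b): row=1 col=0 char='b'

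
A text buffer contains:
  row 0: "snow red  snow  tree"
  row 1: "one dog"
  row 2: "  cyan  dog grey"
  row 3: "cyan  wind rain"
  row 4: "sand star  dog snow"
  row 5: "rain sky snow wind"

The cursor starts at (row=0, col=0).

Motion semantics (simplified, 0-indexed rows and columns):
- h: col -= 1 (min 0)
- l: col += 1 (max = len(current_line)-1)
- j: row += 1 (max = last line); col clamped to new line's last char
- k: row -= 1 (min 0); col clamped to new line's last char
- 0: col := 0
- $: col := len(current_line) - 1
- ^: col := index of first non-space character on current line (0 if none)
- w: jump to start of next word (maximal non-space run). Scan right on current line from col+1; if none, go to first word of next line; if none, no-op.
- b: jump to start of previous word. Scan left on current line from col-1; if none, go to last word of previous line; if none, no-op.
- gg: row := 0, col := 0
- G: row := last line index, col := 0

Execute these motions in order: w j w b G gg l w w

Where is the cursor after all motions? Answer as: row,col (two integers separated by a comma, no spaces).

Answer: 0,10

Derivation:
After 1 (w): row=0 col=5 char='r'
After 2 (j): row=1 col=5 char='o'
After 3 (w): row=2 col=2 char='c'
After 4 (b): row=1 col=4 char='d'
After 5 (G): row=5 col=0 char='r'
After 6 (gg): row=0 col=0 char='s'
After 7 (l): row=0 col=1 char='n'
After 8 (w): row=0 col=5 char='r'
After 9 (w): row=0 col=10 char='s'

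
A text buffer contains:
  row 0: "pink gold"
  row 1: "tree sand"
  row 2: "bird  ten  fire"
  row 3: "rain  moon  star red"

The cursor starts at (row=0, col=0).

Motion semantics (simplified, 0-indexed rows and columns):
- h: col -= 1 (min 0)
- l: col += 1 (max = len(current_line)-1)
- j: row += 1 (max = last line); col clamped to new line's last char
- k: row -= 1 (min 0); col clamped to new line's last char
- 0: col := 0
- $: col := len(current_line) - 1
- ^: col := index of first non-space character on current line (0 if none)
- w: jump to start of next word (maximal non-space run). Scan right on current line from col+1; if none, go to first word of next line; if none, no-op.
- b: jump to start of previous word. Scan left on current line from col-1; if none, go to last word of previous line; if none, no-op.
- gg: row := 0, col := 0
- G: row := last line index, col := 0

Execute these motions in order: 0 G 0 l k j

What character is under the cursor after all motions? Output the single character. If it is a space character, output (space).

After 1 (0): row=0 col=0 char='p'
After 2 (G): row=3 col=0 char='r'
After 3 (0): row=3 col=0 char='r'
After 4 (l): row=3 col=1 char='a'
After 5 (k): row=2 col=1 char='i'
After 6 (j): row=3 col=1 char='a'

Answer: a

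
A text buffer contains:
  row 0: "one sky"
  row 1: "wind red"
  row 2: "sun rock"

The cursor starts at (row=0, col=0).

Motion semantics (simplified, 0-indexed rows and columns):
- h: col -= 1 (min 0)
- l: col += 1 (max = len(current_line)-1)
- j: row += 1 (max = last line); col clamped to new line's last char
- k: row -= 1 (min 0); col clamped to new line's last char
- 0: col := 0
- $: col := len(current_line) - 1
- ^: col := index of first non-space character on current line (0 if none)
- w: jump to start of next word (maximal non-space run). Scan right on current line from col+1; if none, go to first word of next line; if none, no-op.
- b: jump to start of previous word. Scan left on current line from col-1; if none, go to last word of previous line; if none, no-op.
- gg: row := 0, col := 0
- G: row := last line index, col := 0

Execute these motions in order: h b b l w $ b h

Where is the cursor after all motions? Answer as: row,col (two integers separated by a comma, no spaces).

Answer: 0,3

Derivation:
After 1 (h): row=0 col=0 char='o'
After 2 (b): row=0 col=0 char='o'
After 3 (b): row=0 col=0 char='o'
After 4 (l): row=0 col=1 char='n'
After 5 (w): row=0 col=4 char='s'
After 6 ($): row=0 col=6 char='y'
After 7 (b): row=0 col=4 char='s'
After 8 (h): row=0 col=3 char='_'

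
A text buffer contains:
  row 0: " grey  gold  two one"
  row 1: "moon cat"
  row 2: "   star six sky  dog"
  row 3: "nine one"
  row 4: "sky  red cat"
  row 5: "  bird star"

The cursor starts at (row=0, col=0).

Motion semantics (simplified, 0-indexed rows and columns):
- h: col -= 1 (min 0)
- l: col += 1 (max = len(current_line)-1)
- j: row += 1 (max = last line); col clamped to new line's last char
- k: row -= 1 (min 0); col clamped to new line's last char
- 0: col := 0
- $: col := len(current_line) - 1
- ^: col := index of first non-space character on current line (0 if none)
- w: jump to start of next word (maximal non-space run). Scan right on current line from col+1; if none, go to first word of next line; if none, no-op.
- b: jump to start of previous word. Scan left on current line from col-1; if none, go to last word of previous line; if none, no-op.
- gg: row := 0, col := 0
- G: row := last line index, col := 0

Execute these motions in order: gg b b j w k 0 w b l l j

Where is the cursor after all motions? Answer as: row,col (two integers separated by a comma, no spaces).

Answer: 1,3

Derivation:
After 1 (gg): row=0 col=0 char='_'
After 2 (b): row=0 col=0 char='_'
After 3 (b): row=0 col=0 char='_'
After 4 (j): row=1 col=0 char='m'
After 5 (w): row=1 col=5 char='c'
After 6 (k): row=0 col=5 char='_'
After 7 (0): row=0 col=0 char='_'
After 8 (w): row=0 col=1 char='g'
After 9 (b): row=0 col=1 char='g'
After 10 (l): row=0 col=2 char='r'
After 11 (l): row=0 col=3 char='e'
After 12 (j): row=1 col=3 char='n'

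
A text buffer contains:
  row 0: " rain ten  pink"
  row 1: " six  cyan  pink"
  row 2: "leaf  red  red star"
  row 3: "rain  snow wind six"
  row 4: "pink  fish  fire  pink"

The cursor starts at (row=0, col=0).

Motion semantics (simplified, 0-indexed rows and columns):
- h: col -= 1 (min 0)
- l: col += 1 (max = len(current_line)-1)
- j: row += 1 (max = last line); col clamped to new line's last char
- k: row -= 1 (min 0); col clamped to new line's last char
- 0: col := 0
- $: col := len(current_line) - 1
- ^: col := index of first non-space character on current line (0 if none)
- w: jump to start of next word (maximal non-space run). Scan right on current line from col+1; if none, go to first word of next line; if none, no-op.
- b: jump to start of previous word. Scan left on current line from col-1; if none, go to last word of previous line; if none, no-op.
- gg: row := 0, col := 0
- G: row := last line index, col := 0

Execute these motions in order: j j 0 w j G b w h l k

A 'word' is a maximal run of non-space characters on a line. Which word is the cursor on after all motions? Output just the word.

After 1 (j): row=1 col=0 char='_'
After 2 (j): row=2 col=0 char='l'
After 3 (0): row=2 col=0 char='l'
After 4 (w): row=2 col=6 char='r'
After 5 (j): row=3 col=6 char='s'
After 6 (G): row=4 col=0 char='p'
After 7 (b): row=3 col=16 char='s'
After 8 (w): row=4 col=0 char='p'
After 9 (h): row=4 col=0 char='p'
After 10 (l): row=4 col=1 char='i'
After 11 (k): row=3 col=1 char='a'

Answer: rain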